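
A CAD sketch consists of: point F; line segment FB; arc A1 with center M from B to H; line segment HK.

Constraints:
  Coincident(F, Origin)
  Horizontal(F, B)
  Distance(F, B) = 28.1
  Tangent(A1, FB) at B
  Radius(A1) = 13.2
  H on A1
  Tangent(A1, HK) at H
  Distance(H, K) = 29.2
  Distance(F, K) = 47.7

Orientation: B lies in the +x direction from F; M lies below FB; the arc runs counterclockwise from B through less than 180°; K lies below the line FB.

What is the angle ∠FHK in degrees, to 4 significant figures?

142.2°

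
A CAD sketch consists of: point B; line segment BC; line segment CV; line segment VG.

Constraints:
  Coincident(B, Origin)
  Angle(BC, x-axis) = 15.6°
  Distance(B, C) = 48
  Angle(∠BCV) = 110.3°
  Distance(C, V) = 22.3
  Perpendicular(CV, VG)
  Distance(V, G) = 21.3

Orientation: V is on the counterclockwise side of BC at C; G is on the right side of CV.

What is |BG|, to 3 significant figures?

76.9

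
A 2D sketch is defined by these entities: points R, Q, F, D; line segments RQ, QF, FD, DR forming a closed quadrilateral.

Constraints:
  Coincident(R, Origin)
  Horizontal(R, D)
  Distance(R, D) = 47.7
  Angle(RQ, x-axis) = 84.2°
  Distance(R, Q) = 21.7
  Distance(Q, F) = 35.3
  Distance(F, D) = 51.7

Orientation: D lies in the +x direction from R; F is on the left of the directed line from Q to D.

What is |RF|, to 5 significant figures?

54.111

R is at the origin; RD is horizontal with |RD| = 47.7 and D in +x, so D = (47.7, 0). RQ runs at 84.2° with |RQ| = 21.7, so Q = (2.1929, 21.589). F is determined by |QF| = 35.3 and |FD| = 51.7 together: it lies at the intersection of circle(Q, 35.3) and circle(D, 51.7). With |QD| = 50.368, the foot of the radical line on QD is 11.021 from Q and the perpendicular offset is √(35.3² − 11.021²) = 33.536. Taking the left-of-QD solution: F = (26.524, 47.164).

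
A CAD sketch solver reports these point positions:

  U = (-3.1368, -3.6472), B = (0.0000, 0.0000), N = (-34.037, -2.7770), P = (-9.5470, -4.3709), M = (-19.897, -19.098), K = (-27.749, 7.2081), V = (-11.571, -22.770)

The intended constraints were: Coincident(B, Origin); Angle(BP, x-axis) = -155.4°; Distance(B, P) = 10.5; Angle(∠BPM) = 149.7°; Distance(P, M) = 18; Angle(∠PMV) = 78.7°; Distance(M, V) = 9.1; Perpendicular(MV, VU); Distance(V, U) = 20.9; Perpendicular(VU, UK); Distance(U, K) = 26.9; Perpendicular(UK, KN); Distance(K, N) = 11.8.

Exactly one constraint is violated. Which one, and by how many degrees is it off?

Perpendicular(UK, KN) — off by 8.40°.

B = (0.00, 0.00) ✓; BP at -155.4° ✓; |BP| = 10.50 ✓; ∠BPM = 149.7° ✓; |PM| = 18.00 ✓; ∠PMV = 78.70° ✓; |MV| = 9.100 ✓; ∠(MV, VU) = 90.00° ✓; |VU| = 20.90 ✓; ∠(VU, UK) = 90.00° ✓; |UK| = 26.90 ✓; ∠(UK, KN) = 81.60° ✗; |KN| = 11.80 ✓.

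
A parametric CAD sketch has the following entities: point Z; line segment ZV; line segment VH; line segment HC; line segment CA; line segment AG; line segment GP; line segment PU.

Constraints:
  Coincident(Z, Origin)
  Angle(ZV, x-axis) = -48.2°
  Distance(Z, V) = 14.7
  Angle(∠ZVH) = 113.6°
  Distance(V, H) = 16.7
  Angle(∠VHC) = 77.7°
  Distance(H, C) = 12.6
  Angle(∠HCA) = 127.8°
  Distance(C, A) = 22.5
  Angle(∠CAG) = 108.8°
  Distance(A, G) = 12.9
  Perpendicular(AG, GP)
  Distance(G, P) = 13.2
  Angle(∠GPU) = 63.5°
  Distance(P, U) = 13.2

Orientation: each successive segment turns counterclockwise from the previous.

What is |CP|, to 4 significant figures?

21.72

Z is at the origin; ZV runs at -48.2° with length 14.7, so V = (9.798, -10.96). ∠ZVH = 113.6° gives VH at 18.20° from the x-axis; with |VH| = 16.7, H = (25.66, -5.743). ∠VHC = 77.7° gives HC at 120.5° from the x-axis; with |HC| = 12.6, C = (19.27, 5.114). ∠HCA = 127.8° gives CA at 172.7° from the x-axis; with |CA| = 22.5, A = (-3.050, 7.973). ∠CAG = 108.8° gives AG at -116.1° from the x-axis; with |AG| = 12.9, G = (-8.725, -3.612). AG ⟂ GP, so GP runs at -26.10°; with |GP| = 13.2, P = (3.129, -9.419). Then |CP| = |P − C| = 21.72.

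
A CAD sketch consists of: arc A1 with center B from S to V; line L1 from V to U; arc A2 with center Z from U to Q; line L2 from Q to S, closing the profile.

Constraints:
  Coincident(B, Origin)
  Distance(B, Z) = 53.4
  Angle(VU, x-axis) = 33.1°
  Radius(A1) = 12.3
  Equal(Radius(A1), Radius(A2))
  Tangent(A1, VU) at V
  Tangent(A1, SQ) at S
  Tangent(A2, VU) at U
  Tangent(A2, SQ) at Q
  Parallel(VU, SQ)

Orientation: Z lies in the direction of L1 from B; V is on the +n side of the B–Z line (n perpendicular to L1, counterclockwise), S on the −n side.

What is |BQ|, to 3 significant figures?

54.8

The slot axis is L1's direction at 33.1°, so u = (cos 33.1°, sin 33.1°) = (0.838, 0.546) and n = (−sin 33.1°, cos 33.1°) = (-0.546, 0.838). B is at the origin and Z lies 53.4 along u from B, so Z = 53.4·u = (44.7, 29.2). Tangency of A1 to both parallel lines with radius 12.3 puts V and S at B ± 12.3·n: V = (-6.72, 10.3), S = (6.72, -10.3). Equal radii place U and Q the same way about Z: U = Z + 12.3·n = (38.0, 39.5), Q = Z − 12.3·n = (51.5, 18.9). Then |BQ| = |Q − B| = 54.8.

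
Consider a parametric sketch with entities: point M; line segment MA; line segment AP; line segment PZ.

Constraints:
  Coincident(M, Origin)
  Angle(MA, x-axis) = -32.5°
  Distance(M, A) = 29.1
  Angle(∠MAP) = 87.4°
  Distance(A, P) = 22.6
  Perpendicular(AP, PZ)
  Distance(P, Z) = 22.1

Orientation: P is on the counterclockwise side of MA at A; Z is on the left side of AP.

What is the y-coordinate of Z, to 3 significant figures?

15.0

∠MAP = 87.4°, so AP runs at -32.5° + (180° − 87.4°) = 60.1° from the x-axis; with |AP| = 22.6, P = A + 22.6·(cos 60.1°, sin 60.1°) = (35.8, 3.96). AP ⟂ PZ; with |PZ| = 22.1 on the left of AP, Z = P + 22.1·(-0.867, 0.498) = (16.7, 15.0). So Z.y = 15.0.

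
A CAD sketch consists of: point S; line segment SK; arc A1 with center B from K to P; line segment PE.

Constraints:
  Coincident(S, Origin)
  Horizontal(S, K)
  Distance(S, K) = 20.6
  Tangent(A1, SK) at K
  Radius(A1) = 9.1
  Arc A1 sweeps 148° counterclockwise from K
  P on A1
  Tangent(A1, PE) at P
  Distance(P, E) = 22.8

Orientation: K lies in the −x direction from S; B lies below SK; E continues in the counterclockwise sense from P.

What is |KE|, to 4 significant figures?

32.34

S is at the origin; S and K share the same y with |SK| = 20.6 and K on the −x side, so K = (-20.60, 0.000). Since A1 is tangent to SK there, BK ⟂ SK, so B = K + (0, -9.1) = (-20.60, -9.100). On A1, K sits at bearing 90° from B; a 148° counterclockwise sweep puts P at bearing 238°, so P = B + 9.1·(cos 238°, sin 238°) = (-25.42, -16.82). The tangent condition forces BP to be normal to PE, so PE runs along (−sin 238°, cos 238°); with |PE| = 22.8, E = (-6.087, -28.90). Then |KE| = |E − K| = 32.34.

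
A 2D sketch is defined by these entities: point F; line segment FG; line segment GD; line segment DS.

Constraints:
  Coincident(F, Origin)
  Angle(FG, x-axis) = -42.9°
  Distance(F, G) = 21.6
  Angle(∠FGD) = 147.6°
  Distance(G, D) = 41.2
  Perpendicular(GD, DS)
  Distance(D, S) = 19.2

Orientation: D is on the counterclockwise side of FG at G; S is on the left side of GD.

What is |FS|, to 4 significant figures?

59.92

F is at the origin; FG runs at -42.9° with length 21.6, so G = 21.6·(cos -42.9°, sin -42.9°) = (15.82, -14.70). ∠FGD = 147.6°, so GD runs at -42.9° + (180° − 147.6°) = -10.50° from the x-axis; with |GD| = 41.2, D = G + 41.2·(cos -10.50°, sin -10.50°) = (56.33, -22.21). GD is perpendicular to DS; with |DS| = 19.2 on the left of GD, S = D + 19.2·(0.1822, 0.9833) = (59.83, -3.333). Then |FS| = |S − F| = 59.92.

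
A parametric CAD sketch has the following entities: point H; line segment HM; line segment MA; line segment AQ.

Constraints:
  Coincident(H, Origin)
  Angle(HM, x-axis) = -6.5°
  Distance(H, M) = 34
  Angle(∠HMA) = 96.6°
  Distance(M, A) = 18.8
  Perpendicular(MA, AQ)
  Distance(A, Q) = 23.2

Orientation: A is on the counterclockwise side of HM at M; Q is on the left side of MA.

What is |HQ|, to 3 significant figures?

25.0

∠HMA = 96.6°, so MA runs at -6.5° + (180° − 96.6°) = 76.9° from the x-axis; with |MA| = 18.8, A = M + 18.8·(cos 76.9°, sin 76.9°) = (38.0, 14.5). MA is perpendicular to AQ; with |AQ| = 23.2 on the left of MA, Q = A + 23.2·(-0.974, 0.227) = (15.4, 19.7). Then |HQ| = |Q − H| = 25.0.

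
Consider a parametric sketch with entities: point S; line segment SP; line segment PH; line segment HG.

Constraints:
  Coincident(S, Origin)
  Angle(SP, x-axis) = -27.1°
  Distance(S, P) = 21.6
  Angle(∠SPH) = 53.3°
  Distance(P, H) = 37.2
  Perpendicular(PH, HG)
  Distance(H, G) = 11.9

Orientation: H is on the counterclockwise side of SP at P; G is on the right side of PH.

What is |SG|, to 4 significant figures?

38.00

∠SPH = 53.3°, so PH runs at -27.1° + (180° − 53.3°) = 99.60° from the x-axis; with |PH| = 37.2, H = P + 37.2·(cos 99.60°, sin 99.60°) = (13.02, 26.84). PH is perpendicular to HG; with |HG| = 11.9 on the right of PH, G = H + 11.9·(0.9860, 0.1668) = (24.76, 28.82). Then |SG| = |G − S| = 38.00.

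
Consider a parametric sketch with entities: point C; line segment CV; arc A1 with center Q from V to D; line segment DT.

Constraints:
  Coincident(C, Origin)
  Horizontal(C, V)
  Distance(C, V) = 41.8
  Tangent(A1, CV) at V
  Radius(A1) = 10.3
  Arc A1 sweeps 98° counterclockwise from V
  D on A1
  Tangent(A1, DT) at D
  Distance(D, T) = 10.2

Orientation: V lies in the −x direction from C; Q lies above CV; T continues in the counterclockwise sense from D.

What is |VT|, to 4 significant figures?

23.53

On A1, V sits at bearing -90° from Q; a 98° counterclockwise sweep puts D at bearing 8°, so D = Q + 10.3·(cos 8°, sin 8°) = (-31.60, 11.73). Tangency of A1 to DT means the radius QD is perpendicular to DT, so DT runs along (−sin 8°, cos 8°); with |DT| = 10.2, T = (-33.02, 21.83). Then |VT| = |T − V| = 23.53.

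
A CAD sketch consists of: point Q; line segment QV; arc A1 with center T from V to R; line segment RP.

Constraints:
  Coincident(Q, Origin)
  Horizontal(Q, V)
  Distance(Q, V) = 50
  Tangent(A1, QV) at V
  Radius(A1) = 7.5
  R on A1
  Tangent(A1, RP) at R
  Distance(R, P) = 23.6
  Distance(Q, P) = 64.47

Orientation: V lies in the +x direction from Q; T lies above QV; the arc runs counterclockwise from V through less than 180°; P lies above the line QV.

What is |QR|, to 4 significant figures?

58.03

Checks: |TV| = 7.500 ✓; |TR| = 7.500 ✓; ∠(TR, RP) = 90.00° ✓; |RP| = 23.60 ✓; |QP| = 64.47 ✓.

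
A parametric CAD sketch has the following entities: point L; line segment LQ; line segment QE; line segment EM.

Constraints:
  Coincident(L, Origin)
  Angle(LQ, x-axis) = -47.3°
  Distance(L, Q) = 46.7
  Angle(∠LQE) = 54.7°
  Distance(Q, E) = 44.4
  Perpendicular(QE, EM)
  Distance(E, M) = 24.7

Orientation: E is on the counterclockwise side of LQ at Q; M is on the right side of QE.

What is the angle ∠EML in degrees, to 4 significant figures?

15.50°

∠LQE = 54.7°, so QE runs at -47.3° + (180° − 54.7°) = 78.00° from the x-axis; with |QE| = 44.4, E = Q + 44.4·(cos 78.00°, sin 78.00°) = (40.90, 9.109). The perpendicularity gives EM at right angles to QE; with |EM| = 24.7 on the right of QE, M = E + 24.7·(0.9781, -0.2079) = (65.06, 3.974). Then cos ∠EML = ME·ML / (|ME||ML|), giving 15.50°.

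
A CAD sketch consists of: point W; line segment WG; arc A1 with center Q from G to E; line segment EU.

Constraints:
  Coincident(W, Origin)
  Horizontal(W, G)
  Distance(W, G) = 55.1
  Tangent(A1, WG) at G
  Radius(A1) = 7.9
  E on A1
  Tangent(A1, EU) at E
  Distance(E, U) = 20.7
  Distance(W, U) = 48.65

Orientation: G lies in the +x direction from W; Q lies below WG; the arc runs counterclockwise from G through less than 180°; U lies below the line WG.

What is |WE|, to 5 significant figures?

47.872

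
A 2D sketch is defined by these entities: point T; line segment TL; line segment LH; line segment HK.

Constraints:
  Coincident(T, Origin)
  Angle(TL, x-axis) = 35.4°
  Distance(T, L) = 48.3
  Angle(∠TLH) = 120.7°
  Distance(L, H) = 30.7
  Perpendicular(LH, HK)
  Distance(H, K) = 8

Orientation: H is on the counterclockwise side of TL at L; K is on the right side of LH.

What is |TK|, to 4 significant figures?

74.28

T is at the origin; TL runs at 35.4° with length 48.3, so L = 48.3·(cos 35.4°, sin 35.4°) = (39.37, 27.98). ∠TLH = 120.7°, so LH runs at 35.4° + (180° − 120.7°) = 94.70° from the x-axis; with |LH| = 30.7, H = L + 30.7·(cos 94.70°, sin 94.70°) = (36.86, 58.58). LH is perpendicular to HK; with |HK| = 8.0 on the right of LH, K = H + 8.0·(0.9966, 0.08194) = (44.83, 59.23). Then |TK| = |K − T| = 74.28.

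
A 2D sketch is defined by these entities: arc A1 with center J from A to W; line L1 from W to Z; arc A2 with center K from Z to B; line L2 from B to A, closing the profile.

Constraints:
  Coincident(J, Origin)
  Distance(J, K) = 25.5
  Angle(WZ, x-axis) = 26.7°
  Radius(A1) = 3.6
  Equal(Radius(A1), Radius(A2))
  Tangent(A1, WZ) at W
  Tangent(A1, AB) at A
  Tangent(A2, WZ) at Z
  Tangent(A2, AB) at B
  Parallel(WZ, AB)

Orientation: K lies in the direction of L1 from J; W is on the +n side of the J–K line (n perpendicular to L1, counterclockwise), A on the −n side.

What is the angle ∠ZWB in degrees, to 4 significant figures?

15.77°

The slot axis is L1's direction at 26.7°, so u = (cos 26.7°, sin 26.7°) = (0.8934, 0.4493) and n = (−sin 26.7°, cos 26.7°) = (-0.4493, 0.8934). J is at the origin and K lies 25.5 along u from J, so K = 25.5·u = (22.78, 11.46). Tangency of A1 to both parallel lines with radius 3.6 puts W and A at J ± 3.6·n: W = (-1.618, 3.216), A = (1.618, -3.216). Equal radii place Z and B the same way about K: Z = K + 3.6·n = (21.16, 14.67), B = K − 3.6·n = (24.40, 8.241). Then cos ∠ZWB = WZ·WB / (|WZ||WB|), giving 15.77°.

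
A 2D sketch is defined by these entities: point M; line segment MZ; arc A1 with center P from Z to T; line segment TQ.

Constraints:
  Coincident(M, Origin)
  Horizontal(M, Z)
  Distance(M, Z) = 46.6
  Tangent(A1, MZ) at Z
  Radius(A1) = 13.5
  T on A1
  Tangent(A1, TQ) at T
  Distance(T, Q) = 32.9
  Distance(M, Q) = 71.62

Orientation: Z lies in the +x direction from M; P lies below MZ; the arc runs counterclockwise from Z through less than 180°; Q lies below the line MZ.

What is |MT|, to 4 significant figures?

40.80

Checks: ∠(PZ, ZM) = 90.00° ✓; |PT| = 13.50 ✓; ∠(PT, TQ) = 90.00° ✓; |TQ| = 32.90 ✓; |MQ| = 71.62 ✓.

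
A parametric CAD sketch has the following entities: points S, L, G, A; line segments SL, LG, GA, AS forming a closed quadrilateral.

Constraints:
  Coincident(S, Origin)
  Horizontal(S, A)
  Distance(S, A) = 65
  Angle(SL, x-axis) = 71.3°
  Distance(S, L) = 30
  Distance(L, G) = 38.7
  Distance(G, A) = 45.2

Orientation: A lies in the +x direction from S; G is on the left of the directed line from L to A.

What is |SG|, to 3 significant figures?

61.8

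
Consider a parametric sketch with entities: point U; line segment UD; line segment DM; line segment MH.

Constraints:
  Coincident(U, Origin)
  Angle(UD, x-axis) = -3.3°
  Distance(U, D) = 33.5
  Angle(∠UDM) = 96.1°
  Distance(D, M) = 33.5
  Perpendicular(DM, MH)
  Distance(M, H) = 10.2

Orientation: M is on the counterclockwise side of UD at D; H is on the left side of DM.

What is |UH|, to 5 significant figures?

43.675

∠UDM = 96.1°, so DM runs at -3.3° + (180° − 96.1°) = 80.600° from the x-axis; with |DM| = 33.5, M = D + 33.5·(cos 80.600°, sin 80.600°) = (38.916, 31.122). The perpendicularity gives MH at right angles to DM; with |MH| = 10.2 on the left of DM, H = M + 10.2·(-0.98657, 0.16333) = (28.853, 32.788). Then |UH| = |H − U| = 43.675.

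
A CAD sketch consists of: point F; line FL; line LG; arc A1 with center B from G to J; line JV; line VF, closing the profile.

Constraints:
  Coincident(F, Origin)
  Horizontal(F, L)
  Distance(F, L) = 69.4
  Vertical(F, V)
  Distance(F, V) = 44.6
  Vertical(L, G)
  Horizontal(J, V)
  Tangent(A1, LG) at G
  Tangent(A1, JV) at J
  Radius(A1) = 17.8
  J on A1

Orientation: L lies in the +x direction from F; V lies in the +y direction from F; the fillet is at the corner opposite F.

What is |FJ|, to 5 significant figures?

68.204

F is at the origin; FL is horizontal with |FL| = 69.4 and L on the +x side, so L = (69.400, 0.0000). FV is vertical with |FV| = 44.6 and V on the +y side, so V = (0.0000, 44.600). The virtual corner opposite F is at (69.400, 44.600). A1 meets LG tangentially, so BG is at right angles to LG and the tangent condition forces BJ to be normal to JV, with radius 17.8, so the center B sits 17.8 in from both sides at B = (51.600, 26.800). That places the tangent points at G = (69.400, 26.800) on LG and J = (51.600, 44.600) on JV. Then |FJ| = |J − F| = 68.204.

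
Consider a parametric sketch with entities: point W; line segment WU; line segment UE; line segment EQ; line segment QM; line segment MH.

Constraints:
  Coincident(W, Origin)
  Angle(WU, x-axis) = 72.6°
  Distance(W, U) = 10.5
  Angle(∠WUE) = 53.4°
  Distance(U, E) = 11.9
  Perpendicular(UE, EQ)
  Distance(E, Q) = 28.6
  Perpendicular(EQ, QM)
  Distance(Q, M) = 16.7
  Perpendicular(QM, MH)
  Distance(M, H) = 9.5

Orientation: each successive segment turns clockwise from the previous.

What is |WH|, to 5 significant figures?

15.368

W is at the origin; WU runs at 72.6° with length 10.5, so U = (3.1399, 10.020). ∠WUE = 53.4° gives UE at -54.000° from the x-axis; with |UE| = 11.9, E = (10.135, 0.39222). UE ⟂ EQ, so EQ runs at -144.00°; with |EQ| = 28.6, Q = (-13.003, -16.418). EQ is perpendicular to QM, so QM runs at 126.00°; with |QM| = 16.7, M = (-22.819, -2.9079). The perpendicularity gives MH at right angles to QM, so MH runs at 36.000°; with |MH| = 9.5, H = (-15.134, 2.6761). Then |WH| = |H − W| = 15.368.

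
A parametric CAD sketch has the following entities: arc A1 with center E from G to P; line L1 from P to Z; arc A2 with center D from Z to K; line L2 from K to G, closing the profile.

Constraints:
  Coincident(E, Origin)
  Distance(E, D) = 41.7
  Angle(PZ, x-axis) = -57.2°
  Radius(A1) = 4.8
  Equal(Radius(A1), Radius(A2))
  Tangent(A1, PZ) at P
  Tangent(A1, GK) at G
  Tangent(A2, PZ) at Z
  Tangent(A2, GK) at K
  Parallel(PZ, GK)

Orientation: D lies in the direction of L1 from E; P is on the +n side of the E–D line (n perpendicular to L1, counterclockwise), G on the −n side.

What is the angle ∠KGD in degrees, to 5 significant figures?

6.5663°

The slot axis is L1's direction at -57.2°, so u = (cos -57.2°, sin -57.2°) = (0.54171, -0.84057) and n = (−sin -57.2°, cos -57.2°) = (0.84057, 0.54171). E is at the origin and D lies 41.7 along u from E, so D = 41.7·u = (22.589, -35.052). Tangency of A1 to both parallel lines with radius 4.8 puts P and G at E ± 4.8·n: P = (4.0347, 2.6002), G = (-4.0347, -2.6002). Equal radii place Z and K the same way about D: Z = D + 4.8·n = (26.624, -32.451), K = D − 4.8·n = (18.555, -37.652). Then cos ∠KGD = GK·GD / (|GK||GD|), giving 6.5663°.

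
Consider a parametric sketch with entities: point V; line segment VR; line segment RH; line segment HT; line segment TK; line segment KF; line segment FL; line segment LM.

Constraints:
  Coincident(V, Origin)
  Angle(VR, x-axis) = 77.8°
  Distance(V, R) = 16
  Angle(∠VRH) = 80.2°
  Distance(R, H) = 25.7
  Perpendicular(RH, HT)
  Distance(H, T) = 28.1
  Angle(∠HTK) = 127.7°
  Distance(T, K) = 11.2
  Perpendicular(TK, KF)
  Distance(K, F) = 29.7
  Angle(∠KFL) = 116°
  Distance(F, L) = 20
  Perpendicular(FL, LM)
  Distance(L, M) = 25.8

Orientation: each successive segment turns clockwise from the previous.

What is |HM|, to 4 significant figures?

7.013

∠KFL = 116.0° gives FL at 41.70° from the x-axis; with |FL| = 20.0, L = (12.80, 18.82). FL ⟂ LM, so LM runs at -48.30°; with |LM| = 25.8, M = (29.96, -0.4400). Then |HM| = |M − H| = 7.013.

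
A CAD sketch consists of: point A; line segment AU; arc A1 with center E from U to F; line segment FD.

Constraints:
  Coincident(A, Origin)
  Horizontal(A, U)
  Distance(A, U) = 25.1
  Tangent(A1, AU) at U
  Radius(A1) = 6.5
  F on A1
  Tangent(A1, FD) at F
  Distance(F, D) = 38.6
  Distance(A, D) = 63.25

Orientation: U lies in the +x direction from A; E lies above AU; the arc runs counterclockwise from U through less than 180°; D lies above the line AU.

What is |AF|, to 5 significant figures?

30.313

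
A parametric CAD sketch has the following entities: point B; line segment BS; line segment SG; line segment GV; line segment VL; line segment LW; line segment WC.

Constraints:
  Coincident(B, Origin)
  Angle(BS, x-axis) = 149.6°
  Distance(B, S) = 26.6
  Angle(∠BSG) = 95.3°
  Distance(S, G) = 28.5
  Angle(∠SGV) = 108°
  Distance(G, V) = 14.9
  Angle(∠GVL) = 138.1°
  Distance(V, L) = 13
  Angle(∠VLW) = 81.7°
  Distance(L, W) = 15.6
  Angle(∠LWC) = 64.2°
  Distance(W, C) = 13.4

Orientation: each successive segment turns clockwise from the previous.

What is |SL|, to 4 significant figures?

38.13

B is at the origin; BS runs at 149.6° with length 26.6, so S = (-22.94, 13.46). ∠BSG = 95.3° gives SG at 64.90° from the x-axis; with |SG| = 28.5, G = (-10.85, 39.27). ∠SGV = 108.0° gives GV at -7.100° from the x-axis; with |GV| = 14.9, V = (3.933, 37.43). ∠GVL = 138.1° gives VL at -49.00° from the x-axis; with |VL| = 13.0, L = (12.46, 27.62). Then |SL| = |L − S| = 38.13.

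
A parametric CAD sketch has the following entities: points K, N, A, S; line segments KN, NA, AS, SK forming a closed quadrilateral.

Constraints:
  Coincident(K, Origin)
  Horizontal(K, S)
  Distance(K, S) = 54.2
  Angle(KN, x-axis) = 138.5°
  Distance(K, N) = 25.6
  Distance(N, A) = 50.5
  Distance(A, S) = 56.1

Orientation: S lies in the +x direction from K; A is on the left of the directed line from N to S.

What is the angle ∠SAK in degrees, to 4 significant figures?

60.55°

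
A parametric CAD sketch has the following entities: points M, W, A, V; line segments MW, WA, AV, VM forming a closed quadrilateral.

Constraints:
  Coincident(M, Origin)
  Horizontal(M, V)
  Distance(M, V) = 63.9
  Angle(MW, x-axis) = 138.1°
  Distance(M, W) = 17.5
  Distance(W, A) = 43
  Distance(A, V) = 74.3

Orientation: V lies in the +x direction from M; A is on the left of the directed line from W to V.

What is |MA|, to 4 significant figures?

49.78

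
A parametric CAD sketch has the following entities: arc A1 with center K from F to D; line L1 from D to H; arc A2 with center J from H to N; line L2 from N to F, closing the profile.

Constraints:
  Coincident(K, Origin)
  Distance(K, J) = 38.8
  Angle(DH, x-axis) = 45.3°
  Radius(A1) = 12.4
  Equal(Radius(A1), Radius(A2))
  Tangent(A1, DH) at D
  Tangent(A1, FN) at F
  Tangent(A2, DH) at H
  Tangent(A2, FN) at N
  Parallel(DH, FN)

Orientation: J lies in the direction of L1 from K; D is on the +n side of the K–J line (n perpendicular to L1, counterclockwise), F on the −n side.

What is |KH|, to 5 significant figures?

40.733

Tangency of A1 to both parallel lines with radius 12.4 puts D and F at K ± 12.4·n: D = (-8.8139, 8.7221), F = (8.8139, -8.7221). Equal radii place H and N the same way about J: H = J + 12.4·n = (18.478, 36.301), N = J − 12.4·n = (36.106, 18.857). Then |KH| = |H − K| = 40.733.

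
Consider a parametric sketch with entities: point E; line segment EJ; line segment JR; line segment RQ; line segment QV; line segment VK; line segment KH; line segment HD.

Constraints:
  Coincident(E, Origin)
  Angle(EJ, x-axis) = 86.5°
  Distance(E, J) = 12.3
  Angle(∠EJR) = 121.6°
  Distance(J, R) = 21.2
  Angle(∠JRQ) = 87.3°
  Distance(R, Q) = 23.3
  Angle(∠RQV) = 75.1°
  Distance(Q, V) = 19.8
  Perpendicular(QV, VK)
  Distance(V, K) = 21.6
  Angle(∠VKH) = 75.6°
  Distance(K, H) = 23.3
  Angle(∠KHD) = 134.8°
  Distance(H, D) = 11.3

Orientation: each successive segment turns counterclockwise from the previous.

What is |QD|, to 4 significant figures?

10.43

E is at the origin; EJ runs at 86.5° with length 12.3, so J = (0.7509, 12.28). ∠EJR = 121.6° gives JR at 144.9° from the x-axis; with |JR| = 21.2, R = (-16.59, 24.47). ∠JRQ = 87.3° gives RQ at -122.4° from the x-axis; with |RQ| = 23.3, Q = (-29.08, 4.794). ∠RQV = 75.1° gives QV at -17.50° from the x-axis; with |QV| = 19.8, V = (-10.20, -1.160). QV ⟂ VK, so VK runs at 72.50°; with |VK| = 21.6, K = (-3.700, 19.44). ∠VKH = 75.6° gives KH at 176.9° from the x-axis; with |KH| = 23.3, H = (-26.97, 20.70). ∠KHD = 134.8° gives HD at -137.9° from the x-axis; with |HD| = 11.3, D = (-35.35, 13.12). Then |QD| = |D − Q| = 10.43.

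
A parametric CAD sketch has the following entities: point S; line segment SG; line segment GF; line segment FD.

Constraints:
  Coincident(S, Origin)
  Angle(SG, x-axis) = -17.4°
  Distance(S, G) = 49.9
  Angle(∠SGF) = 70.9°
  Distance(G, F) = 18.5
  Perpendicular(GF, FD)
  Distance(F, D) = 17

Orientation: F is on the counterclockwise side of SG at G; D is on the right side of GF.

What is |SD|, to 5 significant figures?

64.190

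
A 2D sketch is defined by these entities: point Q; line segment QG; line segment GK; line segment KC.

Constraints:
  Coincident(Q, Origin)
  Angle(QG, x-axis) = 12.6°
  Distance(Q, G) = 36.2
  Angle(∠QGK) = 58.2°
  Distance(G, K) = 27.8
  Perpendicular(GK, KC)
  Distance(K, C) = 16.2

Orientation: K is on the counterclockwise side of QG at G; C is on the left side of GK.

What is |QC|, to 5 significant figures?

16.979

Q is at the origin; QG runs at 12.6° with length 36.2, so G = 36.2·(cos 12.6°, sin 12.6°) = (35.328, 7.8968). ∠QGK = 58.2°, so GK runs at 12.6° + (180° − 58.2°) = 134.40° from the x-axis; with |GK| = 27.8, K = G + 27.8·(cos 134.40°, sin 134.40°) = (15.878, 27.759). GK is perpendicular to KC; with |KC| = 16.2 on the left of GK, C = K + 16.2·(-0.71447, -0.69966) = (4.3031, 16.425). Then |QC| = |C − Q| = 16.979.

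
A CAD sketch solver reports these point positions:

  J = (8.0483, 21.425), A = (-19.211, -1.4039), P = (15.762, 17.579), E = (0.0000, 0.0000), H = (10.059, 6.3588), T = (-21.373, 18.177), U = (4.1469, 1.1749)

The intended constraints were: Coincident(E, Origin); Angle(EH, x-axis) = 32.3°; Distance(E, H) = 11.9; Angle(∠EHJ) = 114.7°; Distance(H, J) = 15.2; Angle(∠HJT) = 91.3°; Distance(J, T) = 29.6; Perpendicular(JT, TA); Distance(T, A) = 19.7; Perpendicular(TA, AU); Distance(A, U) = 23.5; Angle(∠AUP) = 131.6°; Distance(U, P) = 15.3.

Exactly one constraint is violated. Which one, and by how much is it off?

Distance(U, P) = 15.3 — off by 4.80.

E = (0.00, 0.00) ✓; EH at 32.30° ✓; |EH| = 11.90 ✓; ∠EHJ = 114.7° ✓; |HJ| = 15.20 ✓; ∠HJT = 91.30° ✓; |JT| = 29.60 ✓; ∠(JT, TA) = 90.00° ✓; |TA| = 19.70 ✓; ∠(TA, AU) = 90.00° ✓; |AU| = 23.50 ✓; ∠AUP = 131.6° ✓; |UP| = 20.10 ✗.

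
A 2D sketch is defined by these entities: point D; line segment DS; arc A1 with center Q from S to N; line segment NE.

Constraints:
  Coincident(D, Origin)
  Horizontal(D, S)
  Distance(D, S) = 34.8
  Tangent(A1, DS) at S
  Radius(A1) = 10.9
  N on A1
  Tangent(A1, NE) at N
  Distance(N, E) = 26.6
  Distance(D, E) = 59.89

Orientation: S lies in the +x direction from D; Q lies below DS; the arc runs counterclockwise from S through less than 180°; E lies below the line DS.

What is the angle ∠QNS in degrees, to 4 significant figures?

21.04°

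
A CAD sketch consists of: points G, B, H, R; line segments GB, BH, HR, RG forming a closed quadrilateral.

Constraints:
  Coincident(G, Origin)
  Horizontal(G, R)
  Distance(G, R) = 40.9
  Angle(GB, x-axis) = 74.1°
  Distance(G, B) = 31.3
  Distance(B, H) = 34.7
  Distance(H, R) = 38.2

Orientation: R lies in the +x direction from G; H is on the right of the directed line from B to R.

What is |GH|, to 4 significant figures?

5.064

G is at the origin; GR is horizontal with |GR| = 40.9 and R in +x, so R = (40.9, 0). GB runs at 74.1° with |GB| = 31.3, so B = (8.575, 30.10). H is determined by |BH| = 34.7 and |HR| = 38.2 together: it lies at the intersection of circle(B, 34.7) and circle(R, 38.2). With |BR| = 44.17, the foot of the radical line on BR is 19.20 from B and the perpendicular offset is √(34.7² − 19.20²) = 28.91. Taking the right-of-BR solution: H = (2.924, -4.134).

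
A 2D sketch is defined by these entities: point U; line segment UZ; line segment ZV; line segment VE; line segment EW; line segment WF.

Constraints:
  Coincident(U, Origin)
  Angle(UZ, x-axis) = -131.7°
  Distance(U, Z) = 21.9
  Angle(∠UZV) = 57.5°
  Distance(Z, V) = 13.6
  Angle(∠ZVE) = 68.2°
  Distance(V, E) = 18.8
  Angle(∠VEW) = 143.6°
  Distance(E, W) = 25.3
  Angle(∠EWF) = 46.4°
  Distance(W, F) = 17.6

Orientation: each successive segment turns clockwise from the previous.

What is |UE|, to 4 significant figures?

5.248

U is at the origin; UZ runs at -131.7° with length 21.9, so Z = (-14.57, -16.35). ∠UZV = 57.5° gives ZV at 105.8° from the x-axis; with |ZV| = 13.6, V = (-18.27, -3.265). ∠ZVE = 68.2° gives VE at -6.000° from the x-axis; with |VE| = 18.8, E = (0.4255, -5.230). Then |UE| = |E − U| = 5.248.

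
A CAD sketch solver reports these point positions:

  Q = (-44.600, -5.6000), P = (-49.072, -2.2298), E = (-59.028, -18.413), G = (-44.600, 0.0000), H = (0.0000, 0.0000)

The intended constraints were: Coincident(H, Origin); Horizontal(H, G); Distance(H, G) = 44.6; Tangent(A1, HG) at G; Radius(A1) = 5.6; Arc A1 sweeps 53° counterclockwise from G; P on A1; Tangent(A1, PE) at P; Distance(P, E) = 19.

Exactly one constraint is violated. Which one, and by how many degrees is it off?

Tangent(A1, PE) at P — off by 5.40°.

H = (0.00, 0.00) ✓; H.y = 0.00, G.y = 0.00 ✓; |HG| = 44.60 ✓; ∠(QG, GH) = 90.00° ✓; |QG| = 5.600 ✓; bearing(Q→P) − bearing(Q→G) = 53.00° ✓; |QP| = 5.600 ✓; ∠(QP, PE) = 84.60° ✗; |PE| = 19.00 ✓.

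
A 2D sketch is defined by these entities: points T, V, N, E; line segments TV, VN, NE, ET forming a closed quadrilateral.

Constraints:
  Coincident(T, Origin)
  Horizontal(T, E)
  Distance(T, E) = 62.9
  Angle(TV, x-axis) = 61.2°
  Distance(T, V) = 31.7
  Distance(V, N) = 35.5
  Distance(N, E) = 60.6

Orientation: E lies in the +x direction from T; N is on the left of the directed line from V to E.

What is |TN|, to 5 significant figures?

66.909

Checks: |VN| = 35.50 ✓; |NE| = 60.60 ✓.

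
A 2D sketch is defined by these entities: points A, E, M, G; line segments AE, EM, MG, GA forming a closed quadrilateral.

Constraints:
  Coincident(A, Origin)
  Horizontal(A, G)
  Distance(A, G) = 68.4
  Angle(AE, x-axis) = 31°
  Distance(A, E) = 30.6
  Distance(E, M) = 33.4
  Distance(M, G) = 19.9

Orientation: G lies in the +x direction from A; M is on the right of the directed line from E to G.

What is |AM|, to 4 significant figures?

50.62

Checks: |EM| = 33.40 ✓; |MG| = 19.90 ✓.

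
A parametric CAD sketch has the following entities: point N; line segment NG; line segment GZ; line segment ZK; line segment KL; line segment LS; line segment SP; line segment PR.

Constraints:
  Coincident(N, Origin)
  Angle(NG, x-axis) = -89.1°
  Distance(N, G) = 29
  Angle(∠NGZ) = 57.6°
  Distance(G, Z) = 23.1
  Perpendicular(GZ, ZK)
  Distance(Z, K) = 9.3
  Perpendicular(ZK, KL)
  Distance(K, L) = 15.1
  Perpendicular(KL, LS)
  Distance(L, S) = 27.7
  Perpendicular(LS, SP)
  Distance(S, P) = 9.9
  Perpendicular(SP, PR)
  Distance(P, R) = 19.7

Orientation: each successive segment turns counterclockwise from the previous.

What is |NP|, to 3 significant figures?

43.0

N is at the origin; NG runs at -89.1° with length 29.0, so G = (0.456, -29.0). ∠NGZ = 57.6° gives GZ at 33.3° from the x-axis; with |GZ| = 23.1, Z = (19.8, -16.3). GZ is perpendicular to ZK, so ZK runs at 123°; with |ZK| = 9.3, K = (14.7, -8.54). ZK is perpendicular to KL, so KL runs at -147°; with |KL| = 15.1, L = (2.04, -16.8). KL is perpendicular to LS, so LS runs at -56.7°; with |LS| = 27.7, S = (17.2, -40.0). LS is perpendicular to SP, so SP runs at 33.3°; with |SP| = 9.9, P = (25.5, -34.5). Then |NP| = |P − N| = 43.0.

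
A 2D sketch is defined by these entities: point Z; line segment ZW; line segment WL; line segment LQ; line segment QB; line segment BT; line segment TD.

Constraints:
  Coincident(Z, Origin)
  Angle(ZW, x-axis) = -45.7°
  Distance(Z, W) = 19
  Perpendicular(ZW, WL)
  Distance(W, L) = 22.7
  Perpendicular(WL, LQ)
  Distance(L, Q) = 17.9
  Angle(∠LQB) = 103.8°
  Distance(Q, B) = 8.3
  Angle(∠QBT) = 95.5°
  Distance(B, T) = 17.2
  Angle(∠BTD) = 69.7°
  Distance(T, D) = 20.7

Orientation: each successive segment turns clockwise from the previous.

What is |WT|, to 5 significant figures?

9.6687

Z is at the origin; ZW runs at -45.7° with length 19.0, so W = (13.270, -13.598). The perpendicularity gives WL at right angles to ZW, so WL runs at -135.70°; with |WL| = 22.7, L = (-2.9763, -29.452). WL ⟂ LQ, so LQ runs at 134.30°; with |LQ| = 17.9, Q = (-15.478, -16.641). ∠LQB = 103.8° gives QB at 58.100° from the x-axis; with |QB| = 8.3, B = (-11.092, -9.5948). ∠QBT = 95.5° gives BT at -26.400° from the x-axis; with |BT| = 17.2, T = (4.3143, -17.243). Then |WT| = |T − W| = 9.6687.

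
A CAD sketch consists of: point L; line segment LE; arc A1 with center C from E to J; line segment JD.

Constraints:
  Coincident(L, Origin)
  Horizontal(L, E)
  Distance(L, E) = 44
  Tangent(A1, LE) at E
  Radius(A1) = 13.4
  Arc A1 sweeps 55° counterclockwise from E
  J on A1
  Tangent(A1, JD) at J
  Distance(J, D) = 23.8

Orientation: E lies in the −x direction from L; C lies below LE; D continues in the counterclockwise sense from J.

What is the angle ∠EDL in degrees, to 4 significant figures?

25.50°

L is at the origin; LE is horizontal with |LE| = 44.0 and E on the −x side, so E = (-44.00, 0.000). A1 meets LE tangentially, so CE is at right angles to LE, so C = E + (0, -13.4) = (-44.00, -13.40). On A1, E sits at bearing 90° from C; a 55° counterclockwise sweep puts J at bearing 145°, so J = C + 13.4·(cos 145°, sin 145°) = (-54.98, -5.714). A1 meets JD tangentially, so CJ is at right angles to JD, so JD runs along (−sin 145°, cos 145°); with |JD| = 23.8, D = (-68.63, -25.21). Then cos ∠EDL = DE·DL / (|DE||DL|), giving 25.50°.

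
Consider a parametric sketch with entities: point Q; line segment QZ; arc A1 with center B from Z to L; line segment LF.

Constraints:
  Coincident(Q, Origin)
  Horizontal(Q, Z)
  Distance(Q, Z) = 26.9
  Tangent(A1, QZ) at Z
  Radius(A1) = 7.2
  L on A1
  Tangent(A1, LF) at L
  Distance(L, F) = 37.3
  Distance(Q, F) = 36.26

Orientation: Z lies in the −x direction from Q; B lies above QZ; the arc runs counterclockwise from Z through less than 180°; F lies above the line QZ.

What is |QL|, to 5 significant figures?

20.948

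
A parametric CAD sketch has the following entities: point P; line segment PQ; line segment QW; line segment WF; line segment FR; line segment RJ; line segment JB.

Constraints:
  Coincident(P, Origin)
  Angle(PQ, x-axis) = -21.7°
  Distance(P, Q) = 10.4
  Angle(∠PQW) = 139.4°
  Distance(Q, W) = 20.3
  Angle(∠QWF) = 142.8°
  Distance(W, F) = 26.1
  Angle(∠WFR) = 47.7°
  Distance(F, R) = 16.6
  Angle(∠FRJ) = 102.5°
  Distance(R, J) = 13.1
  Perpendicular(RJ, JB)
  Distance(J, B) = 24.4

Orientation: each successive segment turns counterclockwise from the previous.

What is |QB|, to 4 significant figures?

42.20

P is at the origin; PQ runs at -21.7° with length 10.4, so Q = (9.663, -3.845). ∠PQW = 139.4° gives QW at 18.90° from the x-axis; with |QW| = 20.3, W = (28.87, 2.730). ∠QWF = 142.8° gives WF at 56.10° from the x-axis; with |WF| = 26.1, F = (43.43, 24.39). ∠WFR = 47.7° gives FR at -171.6° from the x-axis; with |FR| = 16.6, R = (27.00, 21.97). ∠FRJ = 102.5° gives RJ at -94.10° from the x-axis; with |RJ| = 13.1, J = (26.07, 8.902). RJ is perpendicular to JB, so JB runs at -4.100°; with |JB| = 24.4, B = (50.40, 7.157). Then |QB| = |B − Q| = 42.20.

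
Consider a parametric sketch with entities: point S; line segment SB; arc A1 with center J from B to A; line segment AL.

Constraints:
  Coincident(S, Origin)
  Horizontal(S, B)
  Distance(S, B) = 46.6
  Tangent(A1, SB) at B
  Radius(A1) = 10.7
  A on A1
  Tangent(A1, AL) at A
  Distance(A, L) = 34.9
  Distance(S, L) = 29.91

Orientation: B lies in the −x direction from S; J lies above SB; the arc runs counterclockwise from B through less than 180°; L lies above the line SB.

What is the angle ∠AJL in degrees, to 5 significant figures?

72.955°

Checks: ∠(JB, BS) = 90.00° ✓; |JB| = 10.70 ✓; |JA| = 10.70 ✓; ∠(JA, AL) = 90.00° ✓; |AL| = 34.90 ✓; |SL| = 29.91 ✓.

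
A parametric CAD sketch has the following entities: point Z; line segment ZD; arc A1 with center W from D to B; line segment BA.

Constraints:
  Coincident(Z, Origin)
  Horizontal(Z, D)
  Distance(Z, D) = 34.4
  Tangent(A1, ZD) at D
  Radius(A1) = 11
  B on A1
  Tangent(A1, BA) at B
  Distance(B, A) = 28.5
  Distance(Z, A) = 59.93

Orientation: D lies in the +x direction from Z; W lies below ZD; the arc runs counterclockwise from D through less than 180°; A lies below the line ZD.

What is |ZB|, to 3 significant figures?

31.9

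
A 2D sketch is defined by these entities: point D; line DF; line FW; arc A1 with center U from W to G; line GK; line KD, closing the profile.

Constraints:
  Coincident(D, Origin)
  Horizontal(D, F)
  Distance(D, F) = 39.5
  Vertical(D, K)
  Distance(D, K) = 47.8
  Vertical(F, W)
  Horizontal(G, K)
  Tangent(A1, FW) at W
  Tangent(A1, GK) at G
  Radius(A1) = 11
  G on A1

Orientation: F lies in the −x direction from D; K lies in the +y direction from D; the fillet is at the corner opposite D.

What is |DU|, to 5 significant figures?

46.546

D is at the origin; DF is horizontal with |DF| = 39.5 and F on the −x side, so F = (-39.500, 0.0000). D and K share the same x with |DK| = 47.8 and K on the +y side, so K = (0.0000, 47.800). The virtual corner opposite D is at (-39.500, 47.800). Tangency of A1 to FW means the radius UW is perpendicular to FW and A1 meets GK tangentially, so UG is at right angles to GK, with radius 11.0, so the center U sits 11.0 in from both sides at U = (-28.500, 36.800). Then |DU| = |U − D| = 46.546.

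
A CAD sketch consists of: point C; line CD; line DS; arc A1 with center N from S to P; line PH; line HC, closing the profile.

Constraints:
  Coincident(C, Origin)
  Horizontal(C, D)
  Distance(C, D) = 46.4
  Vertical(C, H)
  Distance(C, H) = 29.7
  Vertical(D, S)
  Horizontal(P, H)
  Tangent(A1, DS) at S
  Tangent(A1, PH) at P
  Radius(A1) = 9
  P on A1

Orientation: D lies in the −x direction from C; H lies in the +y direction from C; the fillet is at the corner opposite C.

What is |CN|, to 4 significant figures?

42.75

C is at the origin; CD is horizontal with |CD| = 46.4 and D on the −x side, so D = (-46.40, 0.000). CH is vertical with |CH| = 29.7 and H on the +y side, so H = (0.000, 29.70). The virtual corner opposite C is at (-46.40, 29.70). The tangent condition forces NS to be normal to DS and the tangent condition forces NP to be normal to PH, with radius 9.0, so the center N sits 9.0 in from both sides at N = (-37.40, 20.70). Then |CN| = |N − C| = 42.75.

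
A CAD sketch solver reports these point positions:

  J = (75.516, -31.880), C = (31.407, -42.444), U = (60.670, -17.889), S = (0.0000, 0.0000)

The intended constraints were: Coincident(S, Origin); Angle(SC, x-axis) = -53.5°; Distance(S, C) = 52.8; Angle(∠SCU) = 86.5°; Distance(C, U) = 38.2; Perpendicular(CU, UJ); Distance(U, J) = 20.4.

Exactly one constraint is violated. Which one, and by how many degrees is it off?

Perpendicular(CU, UJ) — off by 6.70°.

S = (0.00, 0.00) ✓; SC at -53.50° ✓; |SC| = 52.80 ✓; ∠SCU = 86.50° ✓; |CU| = 38.20 ✓; ∠(CU, UJ) = 83.30° ✗; |UJ| = 20.40 ✓.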